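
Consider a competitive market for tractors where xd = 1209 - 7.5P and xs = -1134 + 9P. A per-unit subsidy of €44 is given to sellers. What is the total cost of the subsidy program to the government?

Pre-subsidy: 1209 - 7.5P = -1134 + 9P gives P* = 142, x* = 144.
With the subsidy, sellers receive Ps = Pb + 44 for each unit, where Pb is the price buyers pay.
Supply in terms of Pb becomes xs = -1134 + 9(Pb + 44) = -738 + 9Pb. Setting this equal to demand: 1209 - 7.5Pb = -738 + 9Pb, so Pb = 118.
Sellers receive Ps = 118 + 44 = 162; x' = 1209 − 7.5·118 = 324.
Government outlay = subsidy × quantity = 44 × 324 = 14256.

Government cost = €14256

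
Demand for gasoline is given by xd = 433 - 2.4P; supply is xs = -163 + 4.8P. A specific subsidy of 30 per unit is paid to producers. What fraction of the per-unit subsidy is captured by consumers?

Consumer share = 2/3

Pre-subsidy: 433 - 2.4P = -163 + 4.8P gives P* = 745/9, x* = 703/3.
With the subsidy, sellers receive Ps = Pb + 30 for each unit, where Pb is the price buyers pay.
Supply in terms of Pb becomes xs = -163 + 4.8(Pb + 30) = -19 + 4.8Pb. Setting this equal to demand: 433 - 2.4Pb = -19 + 4.8Pb, so Pb = 565/9.
Sellers receive Ps = 565/9 + 30 = 835/9; x' = 433 − 2.4·(565/9) = 847/3.
Buyers' price falls by P* − Pb = 745/9 − 565/9 = 20; sellers' price rises by Ps − P* = 835/9 − 745/9 = 10.
So consumers capture 20/30 = 2/3 of each unit of subsidy.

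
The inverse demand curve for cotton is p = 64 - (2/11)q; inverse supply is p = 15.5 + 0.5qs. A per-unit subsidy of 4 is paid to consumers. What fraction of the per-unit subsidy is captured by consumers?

Pre-subsidy: 64 - (2/11)q = 15.5 + 0.5q gives q* = 1067/15 and p* = 766/15.
With the rebate, buyers effectively pay pb = ps − 4, where ps is the price sellers receive.
On the curves, pb = 64 - (2/11)q and ps = 15.5 + 0.5q; the wedge ps − pb = 4 gives 15.5 + 0.5q − (64 - (2/11)q) = 4, so q' = 77.
Then pb = 64 − (2/11)·77 = 50 and ps = 15.5 + 0.5·77 = 54.
Buyers' price falls by p* − pb = 766/15 − 50 = 16/15; sellers' price rises by ps − p* = 54 − 766/15 = 44/15.
So consumers capture (16/15)/4 = 4/15 of each unit of subsidy.

Consumer share = 4/15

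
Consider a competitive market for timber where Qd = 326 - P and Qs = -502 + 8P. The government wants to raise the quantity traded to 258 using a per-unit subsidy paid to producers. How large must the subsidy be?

Required subsidy s = 27 per unit

At Q = 258, invert demand for the buyer price: Pb = (326 − 258)/1 = 68; invert supply for the seller price: Ps = (258 − (-502))/8 = 95.
The subsidy must fill the gap: s = Ps − Pb = 95 − 68 = 27.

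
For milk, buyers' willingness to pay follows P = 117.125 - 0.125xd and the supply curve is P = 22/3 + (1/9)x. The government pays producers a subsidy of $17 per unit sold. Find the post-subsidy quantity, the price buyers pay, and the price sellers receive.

Pre-subsidy: 117.125 - 0.125x = 22/3 + (1/9)x gives x* = 465 and P* = 59.
With the subsidy, sellers receive Ps = Pb + 17 for each unit, where Pb is the price buyers pay.
On the curves, Pb = 117.125 - 0.125x and Ps = 22/3 + (1/9)x; the wedge Ps − Pb = 17 gives 22/3 + (1/9)x − (117.125 - 0.125x) = 17, so x' = 537.
Then Pb = 117.125 − 0.125·537 = 50 and Ps = 22/3 + (1/9)·537 = 67.

x' = 537; buyers pay $50; sellers receive $67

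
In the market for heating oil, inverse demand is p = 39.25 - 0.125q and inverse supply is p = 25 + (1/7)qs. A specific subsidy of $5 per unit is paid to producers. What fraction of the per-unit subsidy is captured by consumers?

Pre-subsidy: 39.25 - 0.125q = 25 + (1/7)q gives q* = 53.2 and p* = 32.6.
With the subsidy, sellers receive ps = pb + 5 for each unit, where pb is the price buyers pay.
On the curves, pb = 39.25 - 0.125q and ps = 25 + (1/7)q; the wedge ps − pb = 5 gives 25 + (1/7)q − (39.25 - 0.125q) = 5, so q' = 1078/15.
Then pb = 39.25 − 0.125·(1078/15) = 454/15 and ps = 25 + (1/7)·(1078/15) = 529/15.
Buyers' price falls by p* − pb = 32.6 − 454/15 = 7/3; sellers' price rises by ps − p* = 529/15 − 32.6 = 8/3.
So consumers capture (7/3)/5 = 7/15 of each unit of subsidy.

Consumer share = 7/15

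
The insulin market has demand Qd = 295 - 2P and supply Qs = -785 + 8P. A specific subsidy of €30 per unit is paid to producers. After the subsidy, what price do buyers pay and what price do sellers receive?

Buyers pay €84; sellers receive €114

Pre-subsidy: 295 - 2P = -785 + 8P gives P* = 108, Q* = 79.
With the subsidy, sellers receive Ps = Pb + 30 for each unit, where Pb is the price buyers pay.
Supply in terms of Pb becomes Qs = -785 + 8(Pb + 30) = -545 + 8Pb. Setting this equal to demand: 295 - 2Pb = -545 + 8Pb, so Pb = 84.
Sellers receive Ps = 84 + 30 = 114; Q' = 295 − 2·84 = 127.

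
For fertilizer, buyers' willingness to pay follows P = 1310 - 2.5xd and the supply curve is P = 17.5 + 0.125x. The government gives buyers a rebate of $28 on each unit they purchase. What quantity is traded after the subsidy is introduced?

Pre-subsidy: 1310 - 2.5x = 17.5 + 0.125x gives x* = 10340/21 and P* = 1660/21.
With the rebate, buyers effectively pay Pb = Ps − 28, where Ps is the price sellers receive.
On the curves, Pb = 1310 - 2.5x and Ps = 17.5 + 0.125x; the wedge Ps − Pb = 28 gives 17.5 + 0.125x − (1310 - 2.5x) = 28, so x' = 10564/21.
Then Pb = 1310 − 2.5·(10564/21) = 1100/21 and Ps = 17.5 + 0.125·(10564/21) = 1688/21.

x' = 10564/21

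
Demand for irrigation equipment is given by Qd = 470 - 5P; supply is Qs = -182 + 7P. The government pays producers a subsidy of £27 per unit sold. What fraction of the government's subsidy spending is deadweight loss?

Pre-subsidy: 470 - 5P = -182 + 7P gives P* = 163/3, Q* = 595/3.
With the subsidy, sellers receive Ps = Pb + 27 for each unit, where Pb is the price buyers pay.
Supply in terms of Pb becomes Qs = -182 + 7(Pb + 27) = 7 + 7Pb. Setting this equal to demand: 470 - 5Pb = 7 + 7Pb, so Pb = 463/12.
Sellers receive Ps = 463/12 + 27 = 787/12; Q' = 470 − 5·(463/12) = 3325/12.
ΔCS = ½(595/3 + 3325/12)(163/3 − 463/12) = 3743.90625; ΔPS = ½(595/3 + 3325/12)(787/12 − 163/3) = 2674.21875.
Government spending = 27 × 3325/12 = 7481.25.
DWL = ½ × 27 × (3325/12 − 595/3) = 1063.125; fraction = 1063.125 / 7481.25 = 27/190.

DWL / government spending = 27/190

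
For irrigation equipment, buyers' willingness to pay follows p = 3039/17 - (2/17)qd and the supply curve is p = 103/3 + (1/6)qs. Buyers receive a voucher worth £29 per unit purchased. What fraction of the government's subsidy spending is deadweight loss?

Pre-subsidy: 3039/17 - (2/17)q = 103/3 + (1/6)q gives q* = 508 and p* = 119.
With the rebate, buyers effectively pay pb = ps − 29, where ps is the price sellers receive.
On the curves, pb = 3039/17 - (2/17)q and ps = 103/3 + (1/6)q; the wedge ps − pb = 29 gives 103/3 + (1/6)q − (3039/17 - (2/17)q) = 29, so q' = 610.
Then pb = 3039/17 − (2/17)·610 = 107 and ps = 103/3 + (1/6)·610 = 136.
ΔCS = ½(508 + 610)(119 − 107) = 6708; ΔPS = ½(508 + 610)(136 − 119) = 9503.
Government spending = 29 × 610 = 17690.
DWL = ½ × 29 × (610 − 508) = 1479; fraction = 1479 / 17690 = 51/610.

DWL / government spending = 51/610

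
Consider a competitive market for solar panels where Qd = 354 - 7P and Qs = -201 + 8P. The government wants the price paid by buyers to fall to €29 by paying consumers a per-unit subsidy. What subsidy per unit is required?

At a buyer price of 29, quantity demanded is 354 − 7·29 = 151.
Sellers supply 151 only when they receive Ps with -201 + 8·Ps = 151, i.e. Ps = 44.
s = Ps − Pb = 44 − 29 = 15.

Required subsidy s = €15 per unit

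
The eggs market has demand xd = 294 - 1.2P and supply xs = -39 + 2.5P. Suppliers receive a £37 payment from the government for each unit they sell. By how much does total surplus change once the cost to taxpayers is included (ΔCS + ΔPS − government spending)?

Pre-subsidy: 294 - 1.2P = -39 + 2.5P gives P* = 90, x* = 186.
With the subsidy, sellers receive Ps = Pb + 37 for each unit, where Pb is the price buyers pay.
Supply in terms of Pb becomes xs = -39 + 2.5(Pb + 37) = 53.5 + 2.5Pb. Setting this equal to demand: 294 - 1.2Pb = 53.5 + 2.5Pb, so Pb = 65.
Sellers receive Ps = 65 + 37 = 102; x' = 294 − 1.2·65 = 216.
ΔCS = ½(186 + 216)(90 − 65) = 5025; ΔPS = ½(186 + 216)(102 − 90) = 2412.
Government spending = 37 × 216 = 7992.
Net change = 5025 + 2412 − 7992 = -555. The loss equals the DWL triangle ½·37·30.

Net change in total surplus = -£555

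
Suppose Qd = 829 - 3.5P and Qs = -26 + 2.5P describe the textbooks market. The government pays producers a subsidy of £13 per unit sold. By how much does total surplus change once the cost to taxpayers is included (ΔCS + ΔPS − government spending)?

Net change in total surplus = -5915/48

Pre-subsidy: 829 - 3.5P = -26 + 2.5P gives P* = 142.5, Q* = 330.25.
With the subsidy, sellers receive Ps = Pb + 13 for each unit, where Pb is the price buyers pay.
Supply in terms of Pb becomes Qs = -26 + 2.5(Pb + 13) = 6.5 + 2.5Pb. Setting this equal to demand: 829 - 3.5Pb = 6.5 + 2.5Pb, so Pb = 1645/12.
Sellers receive Ps = 1645/12 + 13 = 1801/12; Q' = 829 − 3.5·(1645/12) = 8381/24.
ΔCS = ½(330.25 + 8381/24)(142.5 − 1645/12) = 1059955/576; ΔPS = ½(330.25 + 8381/24)(1801/12 − 142.5) = 1483937/576.
Government spending = 13 × 8381/24 = 108953/24.
Net change = 1059955/576 + 1483937/576 − 108953/24 = -5915/48. The loss equals the DWL triangle ½·13·455/24.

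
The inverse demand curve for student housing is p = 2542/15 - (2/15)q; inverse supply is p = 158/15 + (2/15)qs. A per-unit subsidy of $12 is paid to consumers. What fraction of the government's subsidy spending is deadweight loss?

Pre-subsidy: 2542/15 - (2/15)q = 158/15 + (2/15)q gives q* = 596 and p* = 90.
With the rebate, buyers effectively pay pb = ps − 12, where ps is the price sellers receive.
On the curves, pb = 2542/15 - (2/15)q and ps = 158/15 + (2/15)q; the wedge ps − pb = 12 gives 158/15 + (2/15)q − (2542/15 - (2/15)q) = 12, so q' = 641.
Then pb = 2542/15 − (2/15)·641 = 84 and ps = 158/15 + (2/15)·641 = 96.
ΔCS = ½(596 + 641)(90 − 84) = 3711; ΔPS = ½(596 + 641)(96 − 90) = 3711.
Government spending = 12 × 641 = 7692.
DWL = ½ × 12 × (641 − 596) = 270; fraction = 270 / 7692 = 45/1282.

DWL / government spending = 45/1282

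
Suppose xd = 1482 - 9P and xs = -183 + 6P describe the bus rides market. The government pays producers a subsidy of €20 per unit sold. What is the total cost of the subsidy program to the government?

Government cost = €11100

Pre-subsidy: 1482 - 9P = -183 + 6P gives P* = 111, x* = 483.
With the subsidy, sellers receive Ps = Pb + 20 for each unit, where Pb is the price buyers pay.
Supply in terms of Pb becomes xs = -183 + 6(Pb + 20) = -63 + 6Pb. Setting this equal to demand: 1482 - 9Pb = -63 + 6Pb, so Pb = 103.
Sellers receive Ps = 103 + 20 = 123; x' = 1482 − 9·103 = 555.
Government outlay = subsidy × quantity = 20 × 555 = 11100.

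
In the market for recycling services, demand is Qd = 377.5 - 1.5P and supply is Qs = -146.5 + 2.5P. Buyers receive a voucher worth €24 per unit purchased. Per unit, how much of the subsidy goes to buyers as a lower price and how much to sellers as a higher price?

Buyers gain €15 per unit; sellers gain €9 per unit

Pre-subsidy: 377.5 - 1.5P = -146.5 + 2.5P gives P* = 131, Q* = 181.
With the rebate, buyers effectively pay Pb = Ps − 24, where Ps is the price sellers receive.
Demand in terms of Ps becomes Qd = 377.5 − 1.5(Ps − 24) = 413.5 - 1.5Ps. Setting this equal to supply: 413.5 - 1.5Ps = -146.5 + 2.5Ps, so Ps = 140.
Buyers pay Pb = 140 − 24 = 116; Q' = -146.5 + 2.5·140 = 203.5.
Buyers' price falls by P* − Pb = 131 − 116 = 15; sellers' price rises by Ps − P* = 140 − 131 = 9.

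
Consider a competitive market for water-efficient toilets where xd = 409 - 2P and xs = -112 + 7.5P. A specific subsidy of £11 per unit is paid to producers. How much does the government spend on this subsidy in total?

Pre-subsidy: 409 - 2P = -112 + 7.5P gives P* = 1042/19, x* = 5687/19.
With the subsidy, sellers receive Ps = Pb + 11 for each unit, where Pb is the price buyers pay.
Supply in terms of Pb becomes xs = -112 + 7.5(Pb + 11) = -29.5 + 7.5Pb. Setting this equal to demand: 409 - 2Pb = -29.5 + 7.5Pb, so Pb = 877/19.
Sellers receive Ps = 877/19 + 11 = 1086/19; x' = 409 − 2·(877/19) = 6017/19.
Government outlay = subsidy × quantity = 11 × 6017/19 = 66187/19.

Government cost = 66187/19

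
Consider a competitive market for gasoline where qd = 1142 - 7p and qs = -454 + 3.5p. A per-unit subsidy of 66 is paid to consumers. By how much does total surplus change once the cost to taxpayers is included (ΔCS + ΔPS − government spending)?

Pre-subsidy: 1142 - 7p = -454 + 3.5p gives p* = 152, q* = 78.
With the rebate, buyers effectively pay pb = ps − 66, where ps is the price sellers receive.
Demand in terms of ps becomes qd = 1142 − 7(ps − 66) = 1604 - 7ps. Setting this equal to supply: 1604 - 7ps = -454 + 3.5ps, so ps = 196.
Buyers pay pb = 196 − 66 = 130; q' = -454 + 3.5·196 = 232.
ΔCS = ½(78 + 232)(152 − 130) = 3410; ΔPS = ½(78 + 232)(196 − 152) = 6820.
Government spending = 66 × 232 = 15312.
Net change = 3410 + 6820 − 15312 = -5082. The loss equals the DWL triangle ½·66·154.

Net change in total surplus = -5082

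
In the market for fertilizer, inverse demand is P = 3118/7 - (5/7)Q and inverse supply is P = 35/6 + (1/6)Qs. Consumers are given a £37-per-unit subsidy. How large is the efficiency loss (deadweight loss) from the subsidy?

Deadweight loss = £777

Pre-subsidy: 3118/7 - (5/7)Q = 35/6 + (1/6)Q gives Q* = 499 and P* = 89.
With the rebate, buyers effectively pay Pb = Ps − 37, where Ps is the price sellers receive.
On the curves, Pb = 3118/7 - (5/7)Q and Ps = 35/6 + (1/6)Q; the wedge Ps − Pb = 37 gives 35/6 + (1/6)Q − (3118/7 - (5/7)Q) = 37, so Q' = 541.
Then Pb = 3118/7 − (5/7)·541 = 59 and Ps = 35/6 + (1/6)·541 = 96.
The subsidy expands output by 541 − 499 = 42 past the efficient level; on those units the gap between marginal cost and willingness to pay runs from 0 up to 37.
DWL = ½ × 37 × 42 = 777.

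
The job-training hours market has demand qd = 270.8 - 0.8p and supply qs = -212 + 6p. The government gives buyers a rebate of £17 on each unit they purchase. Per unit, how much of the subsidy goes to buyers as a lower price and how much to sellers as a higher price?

Buyers gain £15 per unit; sellers gain £2 per unit

Pre-subsidy: 270.8 - 0.8p = -212 + 6p gives p* = 71, q* = 214.
With the rebate, buyers effectively pay pb = ps − 17, where ps is the price sellers receive.
Demand in terms of ps becomes qd = 270.8 − 0.8(ps − 17) = 284.4 - 0.8ps. Setting this equal to supply: 284.4 - 0.8ps = -212 + 6ps, so ps = 73.
Buyers pay pb = 73 − 17 = 56; q' = -212 + 6·73 = 226.
Buyers' price falls by p* − pb = 71 − 56 = 15; sellers' price rises by ps − p* = 73 − 71 = 2.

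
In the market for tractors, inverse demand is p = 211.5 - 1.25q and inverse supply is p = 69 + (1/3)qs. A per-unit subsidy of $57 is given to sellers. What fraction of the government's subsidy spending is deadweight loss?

DWL / government spending = 1/7

Pre-subsidy: 211.5 - 1.25q = 69 + (1/3)q gives q* = 90 and p* = 99.
With the subsidy, sellers receive ps = pb + 57 for each unit, where pb is the price buyers pay.
On the curves, pb = 211.5 - 1.25q and ps = 69 + (1/3)q; the wedge ps − pb = 57 gives 69 + (1/3)q − (211.5 - 1.25q) = 57, so q' = 126.
Then pb = 211.5 − 1.25·126 = 54 and ps = 69 + (1/3)·126 = 111.
ΔCS = ½(90 + 126)(99 − 54) = 4860; ΔPS = ½(90 + 126)(111 − 99) = 1296.
Government spending = 57 × 126 = 7182.
DWL = ½ × 57 × (126 − 90) = 1026; fraction = 1026 / 7182 = 1/7.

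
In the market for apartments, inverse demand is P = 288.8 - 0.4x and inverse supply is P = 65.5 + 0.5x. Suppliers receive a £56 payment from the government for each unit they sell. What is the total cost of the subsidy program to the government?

Government cost = 52136/3

Pre-subsidy: 288.8 - 0.4x = 65.5 + 0.5x gives x* = 2233/9 and P* = 1706/9.
With the subsidy, sellers receive Ps = Pb + 56 for each unit, where Pb is the price buyers pay.
On the curves, Pb = 288.8 - 0.4x and Ps = 65.5 + 0.5x; the wedge Ps − Pb = 56 gives 65.5 + 0.5x − (288.8 - 0.4x) = 56, so x' = 931/3.
Then Pb = 288.8 − 0.4·(931/3) = 494/3 and Ps = 65.5 + 0.5·(931/3) = 662/3.
Government outlay = subsidy × quantity = 56 × 931/3 = 52136/3.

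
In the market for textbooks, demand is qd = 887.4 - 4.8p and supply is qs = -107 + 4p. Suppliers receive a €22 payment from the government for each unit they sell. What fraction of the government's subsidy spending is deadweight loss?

Pre-subsidy: 887.4 - 4.8p = -107 + 4p gives p* = 113, q* = 345.
With the subsidy, sellers receive ps = pb + 22 for each unit, where pb is the price buyers pay.
Supply in terms of pb becomes qs = -107 + 4(pb + 22) = -19 + 4pb. Setting this equal to demand: 887.4 - 4.8pb = -19 + 4pb, so pb = 103.
Sellers receive ps = 103 + 22 = 125; q' = 887.4 − 4.8·103 = 393.
ΔCS = ½(345 + 393)(113 − 103) = 3690; ΔPS = ½(345 + 393)(125 − 113) = 4428.
Government spending = 22 × 393 = 8646.
DWL = ½ × 22 × (393 − 345) = 528; fraction = 528 / 8646 = 8/131.

DWL / government spending = 8/131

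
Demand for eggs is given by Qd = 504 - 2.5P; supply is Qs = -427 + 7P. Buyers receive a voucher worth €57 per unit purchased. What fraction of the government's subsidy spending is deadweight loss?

Pre-subsidy: 504 - 2.5P = -427 + 7P gives P* = 98, Q* = 259.
With the rebate, buyers effectively pay Pb = Ps − 57, where Ps is the price sellers receive.
Demand in terms of Ps becomes Qd = 504 − 2.5(Ps − 57) = 646.5 - 2.5Ps. Setting this equal to supply: 646.5 - 2.5Ps = -427 + 7Ps, so Ps = 113.
Buyers pay Pb = 113 − 57 = 56; Q' = -427 + 7·113 = 364.
ΔCS = ½(259 + 364)(98 − 56) = 13083; ΔPS = ½(259 + 364)(113 − 98) = 4672.5.
Government spending = 57 × 364 = 20748.
DWL = ½ × 57 × (364 − 259) = 2992.5; fraction = 2992.5 / 20748 = 15/104.

DWL / government spending = 15/104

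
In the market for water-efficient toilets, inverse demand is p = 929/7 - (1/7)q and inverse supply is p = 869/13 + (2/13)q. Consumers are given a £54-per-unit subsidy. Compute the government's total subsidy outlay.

Government cost = £21816

Pre-subsidy: 929/7 - (1/7)q = 869/13 + (2/13)q gives q* = 222 and p* = 101.
With the rebate, buyers effectively pay pb = ps − 54, where ps is the price sellers receive.
On the curves, pb = 929/7 - (1/7)q and ps = 869/13 + (2/13)q; the wedge ps − pb = 54 gives 869/13 + (2/13)q − (929/7 - (1/7)q) = 54, so q' = 404.
Then pb = 929/7 − (1/7)·404 = 75 and ps = 869/13 + (2/13)·404 = 129.
Government outlay = subsidy × quantity = 54 × 404 = 21816.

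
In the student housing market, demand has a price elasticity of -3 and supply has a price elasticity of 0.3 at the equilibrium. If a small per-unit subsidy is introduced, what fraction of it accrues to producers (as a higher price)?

For a small subsidy around the equilibrium, the benefit split depends on the relative slopes, which at a point are proportional to the elasticities.
Buyer share = εs/(εs + |εd|) = 0.3/(0.3 + 3) = 1/11; seller share = |εd|/(εs + |εd|) = 10/11.
So producers capture 10/11 of the subsidy.

Producer share = 10/11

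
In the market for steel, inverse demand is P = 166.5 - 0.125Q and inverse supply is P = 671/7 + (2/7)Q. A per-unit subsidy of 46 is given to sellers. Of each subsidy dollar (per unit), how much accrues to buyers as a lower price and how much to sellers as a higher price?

Pre-subsidy: 166.5 - 0.125Q = 671/7 + (2/7)Q gives Q* = 172 and P* = 145.
With the subsidy, sellers receive Ps = Pb + 46 for each unit, where Pb is the price buyers pay.
On the curves, Pb = 166.5 - 0.125Q and Ps = 671/7 + (2/7)Q; the wedge Ps − Pb = 46 gives 671/7 + (2/7)Q − (166.5 - 0.125Q) = 46, so Q' = 284.
Then Pb = 166.5 − 0.125·284 = 131 and Ps = 671/7 + (2/7)·284 = 177.
Buyers' price falls by P* − Pb = 145 − 131 = 14; sellers' price rises by Ps − P* = 177 − 145 = 32.

Buyers gain 14 per unit; sellers gain 32 per unit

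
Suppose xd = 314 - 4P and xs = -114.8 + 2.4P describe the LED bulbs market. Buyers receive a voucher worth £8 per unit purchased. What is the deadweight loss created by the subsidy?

Pre-subsidy: 314 - 4P = -114.8 + 2.4P gives P* = 67, x* = 46.
With the rebate, buyers effectively pay Pb = Ps − 8, where Ps is the price sellers receive.
Demand in terms of Ps becomes xd = 314 − 4(Ps − 8) = 346 - 4Ps. Setting this equal to supply: 346 - 4Ps = -114.8 + 2.4Ps, so Ps = 72.
Buyers pay Pb = 72 − 8 = 64; x' = -114.8 + 2.4·72 = 58.
The subsidy expands output by 58 − 46 = 12 past the efficient level; on those units the gap between marginal cost and willingness to pay runs from 0 up to 8.
DWL = ½ × 8 × 12 = 48.

Deadweight loss = £48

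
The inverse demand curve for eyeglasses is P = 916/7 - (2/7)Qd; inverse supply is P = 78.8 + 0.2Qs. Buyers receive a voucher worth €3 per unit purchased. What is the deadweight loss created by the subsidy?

Pre-subsidy: 916/7 - (2/7)Q = 78.8 + 0.2Q gives Q* = 1822/17 and P* = 1704/17.
With the rebate, buyers effectively pay Pb = Ps − 3, where Ps is the price sellers receive.
On the curves, Pb = 916/7 - (2/7)Q and Ps = 78.8 + 0.2Q; the wedge Ps − Pb = 3 gives 78.8 + 0.2Q − (916/7 - (2/7)Q) = 3, so Q' = 1927/17.
Then Pb = 916/7 − (2/7)·(1927/17) = 1674/17 and Ps = 78.8 + 0.2·(1927/17) = 1725/17.
The subsidy expands output by 1927/17 − 1822/17 = 105/17 past the efficient level; on those units the gap between marginal cost and willingness to pay runs from 0 up to 3.
DWL = ½ × 3 × 105/17 = 315/34.

Deadweight loss = 315/34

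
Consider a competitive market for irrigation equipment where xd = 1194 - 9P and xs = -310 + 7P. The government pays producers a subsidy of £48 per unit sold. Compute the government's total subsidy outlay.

Pre-subsidy: 1194 - 9P = -310 + 7P gives P* = 94, x* = 348.
With the subsidy, sellers receive Ps = Pb + 48 for each unit, where Pb is the price buyers pay.
Supply in terms of Pb becomes xs = -310 + 7(Pb + 48) = 26 + 7Pb. Setting this equal to demand: 1194 - 9Pb = 26 + 7Pb, so Pb = 73.
Sellers receive Ps = 73 + 48 = 121; x' = 1194 − 9·73 = 537.
Government outlay = subsidy × quantity = 48 × 537 = 25776.

Government cost = £25776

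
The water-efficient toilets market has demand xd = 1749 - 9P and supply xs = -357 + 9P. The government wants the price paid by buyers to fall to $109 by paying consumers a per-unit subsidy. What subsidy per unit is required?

At a buyer price of 109, quantity demanded is 1749 − 9·109 = 768.
Sellers supply 768 only when they receive Ps with -357 + 9·Ps = 768, i.e. Ps = 125.
s = Ps − Pb = 125 − 109 = 16.

Required subsidy s = $16 per unit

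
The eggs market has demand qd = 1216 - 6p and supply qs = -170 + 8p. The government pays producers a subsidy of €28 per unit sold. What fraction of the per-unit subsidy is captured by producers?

Pre-subsidy: 1216 - 6p = -170 + 8p gives p* = 99, q* = 622.
With the subsidy, sellers receive ps = pb + 28 for each unit, where pb is the price buyers pay.
Supply in terms of pb becomes qs = -170 + 8(pb + 28) = 54 + 8pb. Setting this equal to demand: 1216 - 6pb = 54 + 8pb, so pb = 83.
Sellers receive ps = 83 + 28 = 111; q' = 1216 − 6·83 = 718.
Buyers' price falls by p* − pb = 99 − 83 = 16; sellers' price rises by ps − p* = 111 − 99 = 12.
So producers capture 12/28 = 3/7 of each unit of subsidy.

Producer share = 3/7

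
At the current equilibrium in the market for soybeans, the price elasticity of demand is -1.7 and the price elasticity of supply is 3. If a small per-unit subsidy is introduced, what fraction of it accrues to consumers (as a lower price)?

For a small subsidy around the equilibrium, the benefit split depends on the relative slopes, which at a point are proportional to the elasticities.
Buyer share = εs/(εs + |εd|) = 3/(3 + 1.7) = 30/47; seller share = |εd|/(εs + |εd|) = 17/47.

Consumer share = 30/47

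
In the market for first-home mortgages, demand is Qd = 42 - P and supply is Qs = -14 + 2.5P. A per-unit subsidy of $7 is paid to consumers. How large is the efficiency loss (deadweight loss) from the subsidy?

Pre-subsidy: 42 - P = -14 + 2.5P gives P* = 16, Q* = 26.
With the rebate, buyers effectively pay Pb = Ps − 7, where Ps is the price sellers receive.
Demand in terms of Ps becomes Qd = 42 − 1(Ps − 7) = 49 - Ps. Setting this equal to supply: 49 - Ps = -14 + 2.5Ps, so Ps = 18.
Buyers pay Pb = 18 − 7 = 11; Q' = -14 + 2.5·18 = 31.
The subsidy expands output by 31 − 26 = 5 past the efficient level; on those units the gap between marginal cost and willingness to pay runs from 0 up to 7.
DWL = ½ × 7 × 5 = 17.5.

Deadweight loss = $17.5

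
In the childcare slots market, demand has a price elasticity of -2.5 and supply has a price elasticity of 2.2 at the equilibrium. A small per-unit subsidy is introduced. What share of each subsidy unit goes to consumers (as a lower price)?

Consumer share = 22/47

For a small subsidy around the equilibrium, the benefit split depends on the relative slopes, which at a point are proportional to the elasticities.
Buyer share = εs/(εs + |εd|) = 2.2/(2.2 + 2.5) = 22/47; seller share = |εd|/(εs + |εd|) = 25/47.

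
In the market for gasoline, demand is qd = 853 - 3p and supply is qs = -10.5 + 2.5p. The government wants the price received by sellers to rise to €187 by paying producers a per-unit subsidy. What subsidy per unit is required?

At a seller price of 187, quantity supplied is -10.5 + 2.5·187 = 457.
Buyers absorb 457 only when they pay pb with 853 − 3·pb = 457, i.e. pb = 132.
s = ps − pb = 187 − 132 = 55.

Required subsidy s = €55 per unit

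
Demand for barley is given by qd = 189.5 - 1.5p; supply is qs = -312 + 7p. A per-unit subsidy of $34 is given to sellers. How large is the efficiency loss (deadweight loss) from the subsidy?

Pre-subsidy: 189.5 - 1.5p = -312 + 7p gives p* = 59, q* = 101.
With the subsidy, sellers receive ps = pb + 34 for each unit, where pb is the price buyers pay.
Supply in terms of pb becomes qs = -312 + 7(pb + 34) = -74 + 7pb. Setting this equal to demand: 189.5 - 1.5pb = -74 + 7pb, so pb = 31.
Sellers receive ps = 31 + 34 = 65; q' = 189.5 − 1.5·31 = 143.
The subsidy expands output by 143 − 101 = 42 past the efficient level; on those units the gap between marginal cost and willingness to pay runs from 0 up to 34.
DWL = ½ × 34 × 42 = 714.

Deadweight loss = $714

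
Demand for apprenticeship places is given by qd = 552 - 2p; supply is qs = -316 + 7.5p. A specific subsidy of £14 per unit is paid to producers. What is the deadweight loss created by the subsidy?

Deadweight loss = 2940/19

Pre-subsidy: 552 - 2p = -316 + 7.5p gives p* = 1736/19, q* = 7016/19.
With the subsidy, sellers receive ps = pb + 14 for each unit, where pb is the price buyers pay.
Supply in terms of pb becomes qs = -316 + 7.5(pb + 14) = -211 + 7.5pb. Setting this equal to demand: 552 - 2pb = -211 + 7.5pb, so pb = 1526/19.
Sellers receive ps = 1526/19 + 14 = 1792/19; q' = 552 − 2·(1526/19) = 7436/19.
The subsidy expands output by 7436/19 − 7016/19 = 420/19 past the efficient level; on those units the gap between marginal cost and willingness to pay runs from 0 up to 14.
DWL = ½ × 14 × 420/19 = 2940/19.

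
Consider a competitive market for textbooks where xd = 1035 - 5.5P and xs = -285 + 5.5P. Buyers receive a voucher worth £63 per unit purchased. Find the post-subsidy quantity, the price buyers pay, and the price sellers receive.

Pre-subsidy: 1035 - 5.5P = -285 + 5.5P gives P* = 120, x* = 375.
With the rebate, buyers effectively pay Pb = Ps − 63, where Ps is the price sellers receive.
Demand in terms of Ps becomes xd = 1035 − 5.5(Ps − 63) = 1381.5 - 5.5Ps. Setting this equal to supply: 1381.5 - 5.5Ps = -285 + 5.5Ps, so Ps = 151.5.
Buyers pay Pb = 151.5 − 63 = 88.5; x' = -285 + 5.5·151.5 = 548.25.

x' = 548.25; buyers pay £88.5; sellers receive £151.5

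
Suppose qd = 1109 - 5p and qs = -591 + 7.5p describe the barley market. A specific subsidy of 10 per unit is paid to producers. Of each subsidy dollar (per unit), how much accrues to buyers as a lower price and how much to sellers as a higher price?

Buyers gain 6 per unit; sellers gain 4 per unit

Pre-subsidy: 1109 - 5p = -591 + 7.5p gives p* = 136, q* = 429.
With the subsidy, sellers receive ps = pb + 10 for each unit, where pb is the price buyers pay.
Supply in terms of pb becomes qs = -591 + 7.5(pb + 10) = -516 + 7.5pb. Setting this equal to demand: 1109 - 5pb = -516 + 7.5pb, so pb = 130.
Sellers receive ps = 130 + 10 = 140; q' = 1109 − 5·130 = 459.
Buyers' price falls by p* − pb = 136 − 130 = 6; sellers' price rises by ps − p* = 140 − 136 = 4.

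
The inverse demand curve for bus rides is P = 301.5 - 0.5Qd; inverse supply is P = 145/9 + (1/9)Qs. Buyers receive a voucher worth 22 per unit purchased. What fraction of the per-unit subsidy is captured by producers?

Producer share = 2/11

Pre-subsidy: 301.5 - 0.5Q = 145/9 + (1/9)Q gives Q* = 467 and P* = 68.
With the rebate, buyers effectively pay Pb = Ps − 22, where Ps is the price sellers receive.
On the curves, Pb = 301.5 - 0.5Q and Ps = 145/9 + (1/9)Q; the wedge Ps − Pb = 22 gives 145/9 + (1/9)Q − (301.5 - 0.5Q) = 22, so Q' = 503.
Then Pb = 301.5 − 0.5·503 = 50 and Ps = 145/9 + (1/9)·503 = 72.
Buyers' price falls by P* − Pb = 68 − 50 = 18; sellers' price rises by Ps − P* = 72 − 68 = 4.
So producers capture 4/22 = 2/11 of each unit of subsidy.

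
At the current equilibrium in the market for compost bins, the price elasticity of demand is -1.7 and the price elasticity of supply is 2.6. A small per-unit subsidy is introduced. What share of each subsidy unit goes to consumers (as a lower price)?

Consumer share = 26/43

For a small subsidy around the equilibrium, the benefit split depends on the relative slopes, which at a point are proportional to the elasticities.
Buyer share = εs/(εs + |εd|) = 2.6/(2.6 + 1.7) = 26/43; seller share = |εd|/(εs + |εd|) = 17/43.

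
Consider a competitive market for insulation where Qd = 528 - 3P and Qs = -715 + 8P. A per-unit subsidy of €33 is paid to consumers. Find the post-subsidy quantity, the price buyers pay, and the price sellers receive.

Pre-subsidy: 528 - 3P = -715 + 8P gives P* = 113, Q* = 189.
With the rebate, buyers effectively pay Pb = Ps − 33, where Ps is the price sellers receive.
Demand in terms of Ps becomes Qd = 528 − 3(Ps − 33) = 627 - 3Ps. Setting this equal to supply: 627 - 3Ps = -715 + 8Ps, so Ps = 122.
Buyers pay Pb = 122 − 33 = 89; Q' = -715 + 8·122 = 261.

Q' = 261; buyers pay €89; sellers receive €122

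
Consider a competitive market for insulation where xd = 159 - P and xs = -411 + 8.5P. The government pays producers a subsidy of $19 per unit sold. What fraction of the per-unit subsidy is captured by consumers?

Pre-subsidy: 159 - P = -411 + 8.5P gives P* = 60, x* = 99.
With the subsidy, sellers receive Ps = Pb + 19 for each unit, where Pb is the price buyers pay.
Supply in terms of Pb becomes xs = -411 + 8.5(Pb + 19) = -249.5 + 8.5Pb. Setting this equal to demand: 159 - Pb = -249.5 + 8.5Pb, so Pb = 43.
Sellers receive Ps = 43 + 19 = 62; x' = 159 − 1·43 = 116.
Buyers' price falls by P* − Pb = 60 − 43 = 17; sellers' price rises by Ps − P* = 62 − 60 = 2.
So consumers capture 17/19 = 17/19 of each unit of subsidy.

Consumer share = 17/19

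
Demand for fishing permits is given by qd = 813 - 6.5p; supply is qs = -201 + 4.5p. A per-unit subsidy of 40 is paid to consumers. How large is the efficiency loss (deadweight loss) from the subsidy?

Pre-subsidy: 813 - 6.5p = -201 + 4.5p gives p* = 1014/11, q* = 2352/11.
With the rebate, buyers effectively pay pb = ps − 40, where ps is the price sellers receive.
Demand in terms of ps becomes qd = 813 − 6.5(ps − 40) = 1073 - 6.5ps. Setting this equal to supply: 1073 - 6.5ps = -201 + 4.5ps, so ps = 1274/11.
Buyers pay pb = 1274/11 − 40 = 834/11; q' = -201 + 4.5·(1274/11) = 3522/11.
The subsidy expands output by 3522/11 − 2352/11 = 1170/11 past the efficient level; on those units the gap between marginal cost and willingness to pay runs from 0 up to 40.
DWL = ½ × 40 × 1170/11 = 23400/11.

Deadweight loss = 23400/11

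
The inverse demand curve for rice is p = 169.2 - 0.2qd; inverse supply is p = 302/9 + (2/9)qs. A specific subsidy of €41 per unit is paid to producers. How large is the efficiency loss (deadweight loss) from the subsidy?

Pre-subsidy: 169.2 - 0.2q = 302/9 + (2/9)q gives q* = 6104/19 and p* = 1994/19.
With the subsidy, sellers receive ps = pb + 41 for each unit, where pb is the price buyers pay.
On the curves, pb = 169.2 - 0.2q and ps = 302/9 + (2/9)q; the wedge ps − pb = 41 gives 302/9 + (2/9)q − (169.2 - 0.2q) = 41, so q' = 7949/19.
Then pb = 169.2 − 0.2·(7949/19) = 1625/19 and ps = 302/9 + (2/9)·(7949/19) = 2404/19.
The subsidy expands output by 7949/19 − 6104/19 = 1845/19 past the efficient level; on those units the gap between marginal cost and willingness to pay runs from 0 up to 41.
DWL = ½ × 41 × 1845/19 = 75645/38.

Deadweight loss = 75645/38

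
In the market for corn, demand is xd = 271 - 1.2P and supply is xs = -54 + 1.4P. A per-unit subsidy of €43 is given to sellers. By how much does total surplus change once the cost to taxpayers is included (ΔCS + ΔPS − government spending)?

Pre-subsidy: 271 - 1.2P = -54 + 1.4P gives P* = 125, x* = 121.
With the subsidy, sellers receive Ps = Pb + 43 for each unit, where Pb is the price buyers pay.
Supply in terms of Pb becomes xs = -54 + 1.4(Pb + 43) = 6.2 + 1.4Pb. Setting this equal to demand: 271 - 1.2Pb = 6.2 + 1.4Pb, so Pb = 1324/13.
Sellers receive Ps = 1324/13 + 43 = 1883/13; x' = 271 − 1.2·(1324/13) = 9671/65.
ΔCS = ½(121 + 9671/65)(125 − 1324/13) = 2639168/845; ΔPS = ½(121 + 9671/65)(1883/13 − 125) = 2262144/845.
Government spending = 43 × 9671/65 = 415853/65.
Net change = 2639168/845 + 2262144/845 − 415853/65 = -38829/65. The loss equals the DWL triangle ½·43·1806/65.

Net change in total surplus = -38829/65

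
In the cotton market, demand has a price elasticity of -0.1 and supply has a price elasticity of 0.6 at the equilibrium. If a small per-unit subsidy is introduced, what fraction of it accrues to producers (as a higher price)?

For a small subsidy around the equilibrium, the benefit split depends on the relative slopes, which at a point are proportional to the elasticities.
Buyer share = εs/(εs + |εd|) = 0.6/(0.6 + 0.1) = 6/7; seller share = |εd|/(εs + |εd|) = 1/7.
So producers capture 1/7 of the subsidy.

Producer share = 1/7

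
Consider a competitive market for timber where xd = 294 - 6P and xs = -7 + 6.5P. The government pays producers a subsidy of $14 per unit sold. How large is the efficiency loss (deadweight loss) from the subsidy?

Deadweight loss = $305.76

Pre-subsidy: 294 - 6P = -7 + 6.5P gives P* = 24.08, x* = 149.52.
With the subsidy, sellers receive Ps = Pb + 14 for each unit, where Pb is the price buyers pay.
Supply in terms of Pb becomes xs = -7 + 6.5(Pb + 14) = 84 + 6.5Pb. Setting this equal to demand: 294 - 6Pb = 84 + 6.5Pb, so Pb = 16.8.
Sellers receive Ps = 16.8 + 14 = 30.8; x' = 294 − 6·16.8 = 193.2.
The subsidy expands output by 193.2 − 149.52 = 43.68 past the efficient level; on those units the gap between marginal cost and willingness to pay runs from 0 up to 14.
DWL = ½ × 14 × 43.68 = 305.76.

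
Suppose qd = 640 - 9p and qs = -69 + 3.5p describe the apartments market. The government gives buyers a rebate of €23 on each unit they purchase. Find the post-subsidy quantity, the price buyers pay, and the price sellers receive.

q' = 187.48; buyers pay €50.28; sellers receive €73.28

Pre-subsidy: 640 - 9p = -69 + 3.5p gives p* = 56.72, q* = 129.52.
With the rebate, buyers effectively pay pb = ps − 23, where ps is the price sellers receive.
Demand in terms of ps becomes qd = 640 − 9(ps − 23) = 847 - 9ps. Setting this equal to supply: 847 - 9ps = -69 + 3.5ps, so ps = 73.28.
Buyers pay pb = 73.28 − 23 = 50.28; q' = -69 + 3.5·73.28 = 187.48.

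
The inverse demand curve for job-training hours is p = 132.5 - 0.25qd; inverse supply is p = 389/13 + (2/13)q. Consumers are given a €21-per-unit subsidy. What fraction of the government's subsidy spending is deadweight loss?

DWL / government spending = 13/153

Pre-subsidy: 132.5 - 0.25q = 389/13 + (2/13)q gives q* = 254 and p* = 69.
With the rebate, buyers effectively pay pb = ps − 21, where ps is the price sellers receive.
On the curves, pb = 132.5 - 0.25q and ps = 389/13 + (2/13)q; the wedge ps − pb = 21 gives 389/13 + (2/13)q − (132.5 - 0.25q) = 21, so q' = 306.
Then pb = 132.5 − 0.25·306 = 56 and ps = 389/13 + (2/13)·306 = 77.
ΔCS = ½(254 + 306)(69 − 56) = 3640; ΔPS = ½(254 + 306)(77 − 69) = 2240.
Government spending = 21 × 306 = 6426.
DWL = ½ × 21 × (306 − 254) = 546; fraction = 546 / 6426 = 13/153.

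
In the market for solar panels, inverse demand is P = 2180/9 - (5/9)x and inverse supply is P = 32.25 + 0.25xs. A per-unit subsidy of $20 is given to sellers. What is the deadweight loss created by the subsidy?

Pre-subsidy: 2180/9 - (5/9)x = 32.25 + 0.25x gives x* = 7559/29 and P* = 2825/29.
With the subsidy, sellers receive Ps = Pb + 20 for each unit, where Pb is the price buyers pay.
On the curves, Pb = 2180/9 - (5/9)x and Ps = 32.25 + 0.25x; the wedge Ps − Pb = 20 gives 32.25 + 0.25x − (2180/9 - (5/9)x) = 20, so x' = 8279/29.
Then Pb = 2180/9 − (5/9)·(8279/29) = 2425/29 and Ps = 32.25 + 0.25·(8279/29) = 3005/29.
The subsidy expands output by 8279/29 − 7559/29 = 720/29 past the efficient level; on those units the gap between marginal cost and willingness to pay runs from 0 up to 20.
DWL = ½ × 20 × 720/29 = 7200/29.

Deadweight loss = 7200/29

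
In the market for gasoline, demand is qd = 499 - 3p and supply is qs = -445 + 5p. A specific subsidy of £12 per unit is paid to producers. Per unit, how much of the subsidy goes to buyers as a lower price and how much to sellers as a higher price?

Buyers gain £7.5 per unit; sellers gain £4.5 per unit

Pre-subsidy: 499 - 3p = -445 + 5p gives p* = 118, q* = 145.
With the subsidy, sellers receive ps = pb + 12 for each unit, where pb is the price buyers pay.
Supply in terms of pb becomes qs = -445 + 5(pb + 12) = -385 + 5pb. Setting this equal to demand: 499 - 3pb = -385 + 5pb, so pb = 110.5.
Sellers receive ps = 110.5 + 12 = 122.5; q' = 499 − 3·110.5 = 167.5.
Buyers' price falls by p* − pb = 118 − 110.5 = 7.5; sellers' price rises by ps − p* = 122.5 − 118 = 4.5.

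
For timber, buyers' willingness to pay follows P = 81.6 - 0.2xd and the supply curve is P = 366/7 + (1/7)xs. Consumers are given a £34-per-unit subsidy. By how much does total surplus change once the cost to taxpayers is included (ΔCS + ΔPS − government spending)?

Net change in total surplus = -10115/6

Pre-subsidy: 81.6 - 0.2x = 366/7 + (1/7)x gives x* = 85.5 and P* = 64.5.
With the rebate, buyers effectively pay Pb = Ps − 34, where Ps is the price sellers receive.
On the curves, Pb = 81.6 - 0.2x and Ps = 366/7 + (1/7)x; the wedge Ps − Pb = 34 gives 366/7 + (1/7)x − (81.6 - 0.2x) = 34, so x' = 554/3.
Then Pb = 81.6 − 0.2·(554/3) = 134/3 and Ps = 366/7 + (1/7)·(554/3) = 236/3.
ΔCS = ½(85.5 + 554/3)(64.5 − 134/3) = 192899/72; ΔPS = ½(85.5 + 554/3)(236/3 − 64.5) = 137785/72.
Government spending = 34 × 554/3 = 18836/3.
Net change = 192899/72 + 137785/72 − 18836/3 = -10115/6. The loss equals the DWL triangle ½·34·595/6.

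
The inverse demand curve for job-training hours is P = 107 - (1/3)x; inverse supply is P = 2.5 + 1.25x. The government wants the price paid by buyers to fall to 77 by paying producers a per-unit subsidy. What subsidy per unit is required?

At a buyer price of 77, quantity demanded is 321 − 3·77 = 90.
Sellers supply 90 only when they receive Ps = 2.5 + 1.25·90 = 115.
s = Ps − Pb = 115 − 77 = 38.

Required subsidy s = 38 per unit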